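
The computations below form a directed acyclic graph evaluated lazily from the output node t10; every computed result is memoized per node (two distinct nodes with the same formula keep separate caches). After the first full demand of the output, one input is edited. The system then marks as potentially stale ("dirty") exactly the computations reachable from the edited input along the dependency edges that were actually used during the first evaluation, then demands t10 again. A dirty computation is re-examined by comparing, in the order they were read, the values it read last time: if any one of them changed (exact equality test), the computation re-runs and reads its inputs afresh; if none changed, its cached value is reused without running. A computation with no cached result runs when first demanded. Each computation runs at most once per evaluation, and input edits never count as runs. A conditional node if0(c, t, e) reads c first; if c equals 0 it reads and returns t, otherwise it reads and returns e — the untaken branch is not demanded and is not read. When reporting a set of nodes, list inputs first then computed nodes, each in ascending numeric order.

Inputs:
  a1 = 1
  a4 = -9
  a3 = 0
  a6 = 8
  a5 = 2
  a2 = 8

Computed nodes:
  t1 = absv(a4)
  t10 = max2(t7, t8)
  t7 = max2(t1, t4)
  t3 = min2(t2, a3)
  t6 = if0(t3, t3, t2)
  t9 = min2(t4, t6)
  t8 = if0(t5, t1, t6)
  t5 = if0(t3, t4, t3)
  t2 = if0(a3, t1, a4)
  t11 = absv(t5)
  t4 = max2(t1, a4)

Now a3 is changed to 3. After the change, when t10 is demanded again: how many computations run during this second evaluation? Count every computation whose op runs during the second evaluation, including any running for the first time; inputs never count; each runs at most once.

First demand of the output computes:
  t1 = absv(-9) = 9
  t2 = if0(a3=0 -> then branch t1) = 9
  t3 = min2(9, 0) = 0
  t4 = max2(9, -9) = 9
  t5 = if0(t3=0 -> then branch t4) = 9
  t6 = if0(t3=0 -> then branch t3) = 0
  t7 = max2(9, 9) = 9
  t8 = if0(t5=9 -> else branch t6) = 0
  t10 = max2(9, 0) = 9

After the edit, cleaning proceeds:
  t2: a read changed (a3 0->3) — executes, giving -9.
  t3: a read changed (t2 9->-9; a3 0->3) — executes, giving -9.
  t5: a read changed (t3 0->-9) — executes, giving -9.
  t6: a read changed (t3 0->-9; t3 0->-9) — executes, giving -9.
  t8: a read changed (t5 9->-9; t6 0->-9) — executes, giving -9.
  t10: a read changed (t8 0->-9) — executes, giving 9 — identical to its old value.

6 computations run: t2, t3, t5, t6, t8, t10.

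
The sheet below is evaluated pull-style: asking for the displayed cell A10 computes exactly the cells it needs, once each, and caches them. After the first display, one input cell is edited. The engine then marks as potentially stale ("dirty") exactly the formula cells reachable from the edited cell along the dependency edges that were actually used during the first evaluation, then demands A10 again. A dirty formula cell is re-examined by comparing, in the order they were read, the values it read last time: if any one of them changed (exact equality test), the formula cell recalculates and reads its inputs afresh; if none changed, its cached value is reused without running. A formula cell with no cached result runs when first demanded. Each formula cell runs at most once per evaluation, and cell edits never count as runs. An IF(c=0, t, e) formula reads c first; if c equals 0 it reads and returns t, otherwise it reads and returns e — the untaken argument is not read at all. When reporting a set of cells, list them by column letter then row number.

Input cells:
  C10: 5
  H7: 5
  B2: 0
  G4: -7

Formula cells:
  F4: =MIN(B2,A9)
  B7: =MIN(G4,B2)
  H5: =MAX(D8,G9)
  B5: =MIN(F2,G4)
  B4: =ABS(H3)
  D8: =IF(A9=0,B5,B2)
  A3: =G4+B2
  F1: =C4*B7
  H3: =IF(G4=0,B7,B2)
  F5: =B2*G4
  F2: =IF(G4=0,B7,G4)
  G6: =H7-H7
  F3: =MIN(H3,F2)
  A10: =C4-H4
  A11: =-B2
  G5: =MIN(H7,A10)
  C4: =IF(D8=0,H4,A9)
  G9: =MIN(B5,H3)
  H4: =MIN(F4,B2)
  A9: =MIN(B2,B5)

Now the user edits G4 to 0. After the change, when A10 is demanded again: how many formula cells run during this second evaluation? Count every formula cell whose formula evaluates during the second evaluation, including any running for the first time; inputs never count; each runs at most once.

9 formula cells run: A9, A10, B5, B7, C4, D8, F2, F4, H4.
Note the branch switch — B7 had no cache and runs now for the first time.

First demand of the output computes:
  F2 = IF(G4=0: G4=-7 -> else branch G4) = -7
  B5 = MIN(-7, -7) = -7
  A9 = MIN(0, -7) = -7
  D8 = IF(A9=0: A9=-7 -> else branch B2) = 0
  F4 = MIN(0, -7) = -7
  H4 = MIN(-7, 0) = -7
  C4 = IF(D8=0: D8=0 -> then branch H4) = -7
  A10 = -7 - -7 = 0

After the edit, cleaning proceeds:
  B7: had never run; runs now, result 0.
  F2: a read changed (G4 -7->0; G4 -7->0) — executes, giving 0.
  B5: a read changed (F2 -7->0; G4 -7->0) — executes, giving 0.
  A9: a read changed (B5 -7->0) — executes, giving 0.
  D8: a read changed (A9 -7->0) — executes, giving 0 — identical to its old value.
  F4: a read changed (A9 -7->0) — executes, giving 0.
  H4: a read changed (F4 -7->0) — executes, giving 0.
  C4: a read changed (H4 -7->0) — executes, giving 0.
  A10: a read changed (C4 -7->0; H4 -7->0) — executes, giving 0 — identical to its old value.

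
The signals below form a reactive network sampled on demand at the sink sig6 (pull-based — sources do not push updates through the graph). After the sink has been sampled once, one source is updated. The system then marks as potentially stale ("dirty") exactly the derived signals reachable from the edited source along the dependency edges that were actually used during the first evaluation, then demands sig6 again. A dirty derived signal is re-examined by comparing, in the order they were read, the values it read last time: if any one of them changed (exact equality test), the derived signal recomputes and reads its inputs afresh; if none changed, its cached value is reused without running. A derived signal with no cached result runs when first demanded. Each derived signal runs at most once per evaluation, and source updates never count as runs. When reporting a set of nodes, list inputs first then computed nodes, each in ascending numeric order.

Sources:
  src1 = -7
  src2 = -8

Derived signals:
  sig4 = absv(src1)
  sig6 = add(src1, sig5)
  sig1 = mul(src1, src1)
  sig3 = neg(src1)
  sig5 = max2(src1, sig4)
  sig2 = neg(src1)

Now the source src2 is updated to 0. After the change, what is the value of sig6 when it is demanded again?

sig6 now evaluates to 0.
The important point: nothing the output needs ever reads src2, so the edit is invisible to it.

Initial pass — values computed on the first demand:
  sig4 = absv(-7) = 7
  sig5 = max2(-7, 7) = 7
  sig6 = add(-7, 7) = 0

Second demand — change propagation:
  no demanded computation ever read src2, so the edit dirties nothing and nothing runs.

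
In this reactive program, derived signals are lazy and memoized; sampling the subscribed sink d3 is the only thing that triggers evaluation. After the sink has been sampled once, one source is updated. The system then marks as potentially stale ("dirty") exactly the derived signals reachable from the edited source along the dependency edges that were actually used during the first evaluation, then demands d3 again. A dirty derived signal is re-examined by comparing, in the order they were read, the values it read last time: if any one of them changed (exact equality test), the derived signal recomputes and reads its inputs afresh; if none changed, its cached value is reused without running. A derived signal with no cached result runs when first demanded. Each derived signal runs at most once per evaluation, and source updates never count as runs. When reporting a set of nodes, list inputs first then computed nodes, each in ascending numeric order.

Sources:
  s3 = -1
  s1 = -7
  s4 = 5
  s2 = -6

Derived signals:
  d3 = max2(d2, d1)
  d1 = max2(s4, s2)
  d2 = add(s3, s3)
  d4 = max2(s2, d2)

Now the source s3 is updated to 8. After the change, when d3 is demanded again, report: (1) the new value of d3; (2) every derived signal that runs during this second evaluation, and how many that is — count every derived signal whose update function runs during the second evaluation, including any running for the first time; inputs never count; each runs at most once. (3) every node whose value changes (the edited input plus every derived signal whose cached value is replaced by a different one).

First demand of the output computes:
  d1 = max2(5, -6) = 5
  d2 = add(-1, -1) = -2
  d3 = max2(-2, 5) = 5

After the edit, cleaning proceeds:
  d2: a read changed (s3 -1->8; s3 -1->8) — executes, giving 16.
  d3: a read changed (d2 -2->16) — executes, giving 16.

Demanding d3 again yields 16.
2 derived signals run: d2, d3.
The nodes whose values change: s3, d2, d3.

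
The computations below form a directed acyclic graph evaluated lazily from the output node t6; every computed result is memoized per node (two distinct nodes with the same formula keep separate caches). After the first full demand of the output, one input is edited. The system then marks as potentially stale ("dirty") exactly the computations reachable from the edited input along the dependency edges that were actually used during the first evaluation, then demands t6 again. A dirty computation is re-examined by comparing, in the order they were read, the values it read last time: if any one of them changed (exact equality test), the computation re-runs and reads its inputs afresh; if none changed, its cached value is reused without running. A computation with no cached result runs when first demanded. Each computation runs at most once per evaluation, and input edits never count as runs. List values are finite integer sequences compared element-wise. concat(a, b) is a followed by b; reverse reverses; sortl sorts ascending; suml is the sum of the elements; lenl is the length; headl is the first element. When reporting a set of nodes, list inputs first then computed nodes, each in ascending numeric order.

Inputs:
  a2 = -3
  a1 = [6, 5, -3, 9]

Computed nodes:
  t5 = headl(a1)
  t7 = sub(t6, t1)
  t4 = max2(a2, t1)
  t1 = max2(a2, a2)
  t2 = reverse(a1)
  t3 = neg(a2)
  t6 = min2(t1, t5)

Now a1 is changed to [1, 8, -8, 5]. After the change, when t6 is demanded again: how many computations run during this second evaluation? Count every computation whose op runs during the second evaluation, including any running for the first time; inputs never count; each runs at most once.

2 computations run: t5, t6.

First demand of the output computes:
  t1 = max2(-3, -3) = -3
  t5 = headl([6, 5, -3, 9]) = 6
  t6 = min2(-3, 6) = -3

After the edit, cleaning proceeds:
  t5: a read changed (a1 [6, 5, -3, 9]->[1, 8, -8, 5]) — executes, giving 1.
  t6: a read changed (t5 6->1) — executes, giving -3 — identical to its old value.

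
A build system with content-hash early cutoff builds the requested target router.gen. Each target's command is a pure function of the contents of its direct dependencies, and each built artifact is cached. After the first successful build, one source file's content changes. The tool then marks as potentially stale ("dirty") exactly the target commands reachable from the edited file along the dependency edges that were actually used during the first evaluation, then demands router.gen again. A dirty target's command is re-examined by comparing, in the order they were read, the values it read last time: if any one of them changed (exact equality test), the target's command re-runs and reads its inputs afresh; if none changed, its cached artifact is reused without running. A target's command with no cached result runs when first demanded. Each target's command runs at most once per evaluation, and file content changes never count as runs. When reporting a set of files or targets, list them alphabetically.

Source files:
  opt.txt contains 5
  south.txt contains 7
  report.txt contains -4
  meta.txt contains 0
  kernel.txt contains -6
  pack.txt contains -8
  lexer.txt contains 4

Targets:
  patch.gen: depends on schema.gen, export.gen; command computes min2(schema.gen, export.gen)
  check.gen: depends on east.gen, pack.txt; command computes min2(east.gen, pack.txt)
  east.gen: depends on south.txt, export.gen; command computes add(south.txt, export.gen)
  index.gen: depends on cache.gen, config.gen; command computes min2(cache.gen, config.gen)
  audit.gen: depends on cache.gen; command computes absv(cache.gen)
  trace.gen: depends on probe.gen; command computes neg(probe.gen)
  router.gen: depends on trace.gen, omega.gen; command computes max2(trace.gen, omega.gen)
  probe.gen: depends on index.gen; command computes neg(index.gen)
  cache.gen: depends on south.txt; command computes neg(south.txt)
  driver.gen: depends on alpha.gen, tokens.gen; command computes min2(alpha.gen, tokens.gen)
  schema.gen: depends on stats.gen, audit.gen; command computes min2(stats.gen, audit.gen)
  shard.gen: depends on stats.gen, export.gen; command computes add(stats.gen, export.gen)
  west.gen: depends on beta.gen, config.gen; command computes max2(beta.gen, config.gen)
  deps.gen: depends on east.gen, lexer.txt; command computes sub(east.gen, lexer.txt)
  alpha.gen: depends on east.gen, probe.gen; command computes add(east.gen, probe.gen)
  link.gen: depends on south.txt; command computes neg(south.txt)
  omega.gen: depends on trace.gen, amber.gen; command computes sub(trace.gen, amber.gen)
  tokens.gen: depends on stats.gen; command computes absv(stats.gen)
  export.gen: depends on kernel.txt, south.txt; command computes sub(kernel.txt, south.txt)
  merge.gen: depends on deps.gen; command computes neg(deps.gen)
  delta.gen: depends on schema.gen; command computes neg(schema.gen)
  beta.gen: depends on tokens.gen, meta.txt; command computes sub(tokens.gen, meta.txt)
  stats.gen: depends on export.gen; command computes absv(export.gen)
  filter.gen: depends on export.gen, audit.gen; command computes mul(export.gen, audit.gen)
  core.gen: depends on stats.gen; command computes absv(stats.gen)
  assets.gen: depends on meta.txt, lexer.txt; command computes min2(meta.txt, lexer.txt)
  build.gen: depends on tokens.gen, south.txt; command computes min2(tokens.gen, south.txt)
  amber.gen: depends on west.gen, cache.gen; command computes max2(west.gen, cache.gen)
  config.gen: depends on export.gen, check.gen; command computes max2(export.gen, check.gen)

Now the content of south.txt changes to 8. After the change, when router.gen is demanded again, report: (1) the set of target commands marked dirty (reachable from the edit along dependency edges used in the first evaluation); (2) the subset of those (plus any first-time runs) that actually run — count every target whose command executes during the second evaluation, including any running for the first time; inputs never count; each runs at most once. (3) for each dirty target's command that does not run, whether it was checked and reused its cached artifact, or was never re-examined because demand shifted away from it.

First evaluation (everything demanded from the output):
  cache.gen = neg(7) = -7
  export.gen = sub(-6, 7) = -13
  east.gen = add(7, -13) = -6
  check.gen = min2(-6, -8) = -8
  config.gen = max2(-13, -8) = -8
  index.gen = min2(-7, -8) = -8
  probe.gen = neg(-8) = 8
  stats.gen = absv(-13) = 13
  tokens.gen = absv(13) = 13
  beta.gen = sub(13, 0) = 13
  trace.gen = neg(8) = -8
  west.gen = max2(13, -8) = 13
  amber.gen = max2(13, -7) = 13
  omega.gen = sub(-8, 13) = -21
  router.gen = max2(-8, -21) = -8

Propagation after the edit:
  cache.gen: runs — south.txt 7->8; result -8.
  export.gen: runs — south.txt 7->8; result -14.
  east.gen: runs — south.txt 7->8; export.gen -13->-14; result -6 (same value as before).
  check.gen: checked — values it read are unchanged (east.gen unchanged, pack.txt unchanged); reused cached -8 without running.
  config.gen: runs — export.gen -13->-14; result -8 (same value as before).
  index.gen: runs — cache.gen -7->-8; result -8 (same value as before).
  probe.gen: checked — values it read are unchanged (index.gen unchanged); reused cached 8 without running.
  stats.gen: runs — export.gen -13->-14; result 14.
  tokens.gen: runs — stats.gen 13->14; result 14.
  beta.gen: runs — tokens.gen 13->14; result 14.
  trace.gen: checked — values it read are unchanged (probe.gen unchanged); reused cached -8 without running.
  west.gen: runs — beta.gen 13->14; result 14.
  amber.gen: runs — west.gen 13->14; cache.gen -7->-8; result 14.
  omega.gen: runs — amber.gen 13->14; result -22.
  router.gen: runs — omega.gen -21->-22; result -8 (same value as before).

Key observation: the cutoff stops propagation at check.gen — its inputs' values are unchanged, so it reuses its cache.

Marked dirty: amber.gen, beta.gen, cache.gen, check.gen, config.gen, east.gen, export.gen, index.gen, omega.gen, probe.gen, router.gen, stats.gen, tokens.gen, trace.gen, west.gen.
Target commands that run: amber.gen, beta.gen, cache.gen, config.gen, east.gen, export.gen, index.gen, omega.gen, router.gen, stats.gen, tokens.gen, west.gen — 12 in total.
Checked but reused from cache: check.gen, probe.gen, trace.gen.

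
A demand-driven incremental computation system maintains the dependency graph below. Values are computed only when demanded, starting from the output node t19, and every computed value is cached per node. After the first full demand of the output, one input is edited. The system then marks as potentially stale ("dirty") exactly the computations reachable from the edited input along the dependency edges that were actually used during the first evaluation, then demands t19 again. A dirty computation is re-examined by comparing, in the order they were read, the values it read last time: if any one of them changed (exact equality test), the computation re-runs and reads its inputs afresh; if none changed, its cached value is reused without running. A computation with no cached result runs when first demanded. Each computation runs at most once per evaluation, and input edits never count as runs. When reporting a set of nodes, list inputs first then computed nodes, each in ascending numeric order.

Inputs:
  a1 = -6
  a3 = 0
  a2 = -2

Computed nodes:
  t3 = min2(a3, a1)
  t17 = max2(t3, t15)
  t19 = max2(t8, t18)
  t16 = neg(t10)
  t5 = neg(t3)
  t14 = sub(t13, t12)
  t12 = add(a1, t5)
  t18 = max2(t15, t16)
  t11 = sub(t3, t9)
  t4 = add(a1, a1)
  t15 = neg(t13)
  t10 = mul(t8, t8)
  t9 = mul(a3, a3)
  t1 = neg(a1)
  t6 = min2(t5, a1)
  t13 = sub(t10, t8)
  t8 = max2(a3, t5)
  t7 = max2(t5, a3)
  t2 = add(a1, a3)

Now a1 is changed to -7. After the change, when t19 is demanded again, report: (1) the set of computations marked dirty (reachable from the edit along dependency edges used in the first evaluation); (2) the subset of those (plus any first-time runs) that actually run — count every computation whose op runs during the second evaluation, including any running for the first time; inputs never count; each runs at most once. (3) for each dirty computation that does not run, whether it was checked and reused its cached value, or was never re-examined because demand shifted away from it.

Marked dirty: t3, t5, t8, t10, t13, t15, t16, t18, t19.
Computations that run: t3, t5, t8, t10, t13, t15, t16, t18, t19 — 9 in total.
Every dirty computation ran.

First evaluation (everything demanded from the output):
  t3 = min2(0, -6) = -6
  t5 = neg(-6) = 6
  t8 = max2(0, 6) = 6
  t10 = mul(6, 6) = 36
  t13 = sub(36, 6) = 30
  t15 = neg(30) = -30
  t16 = neg(36) = -36
  t18 = max2(-30, -36) = -30
  t19 = max2(6, -30) = 6

Propagation after the edit:
  t3: runs — a1 -6->-7; result -7.
  t5: runs — t3 -6->-7; result 7.
  t8: runs — t5 6->7; result 7.
  t10: runs — t8 6->7; t8 6->7; result 49.
  t13: runs — t10 36->49; t8 6->7; result 42.
  t15: runs — t13 30->42; result -42.
  t16: runs — t10 36->49; result -49.
  t18: runs — t15 -30->-42; t16 -36->-49; result -42.
  t19: runs — t8 6->7; t18 -30->-42; result 7.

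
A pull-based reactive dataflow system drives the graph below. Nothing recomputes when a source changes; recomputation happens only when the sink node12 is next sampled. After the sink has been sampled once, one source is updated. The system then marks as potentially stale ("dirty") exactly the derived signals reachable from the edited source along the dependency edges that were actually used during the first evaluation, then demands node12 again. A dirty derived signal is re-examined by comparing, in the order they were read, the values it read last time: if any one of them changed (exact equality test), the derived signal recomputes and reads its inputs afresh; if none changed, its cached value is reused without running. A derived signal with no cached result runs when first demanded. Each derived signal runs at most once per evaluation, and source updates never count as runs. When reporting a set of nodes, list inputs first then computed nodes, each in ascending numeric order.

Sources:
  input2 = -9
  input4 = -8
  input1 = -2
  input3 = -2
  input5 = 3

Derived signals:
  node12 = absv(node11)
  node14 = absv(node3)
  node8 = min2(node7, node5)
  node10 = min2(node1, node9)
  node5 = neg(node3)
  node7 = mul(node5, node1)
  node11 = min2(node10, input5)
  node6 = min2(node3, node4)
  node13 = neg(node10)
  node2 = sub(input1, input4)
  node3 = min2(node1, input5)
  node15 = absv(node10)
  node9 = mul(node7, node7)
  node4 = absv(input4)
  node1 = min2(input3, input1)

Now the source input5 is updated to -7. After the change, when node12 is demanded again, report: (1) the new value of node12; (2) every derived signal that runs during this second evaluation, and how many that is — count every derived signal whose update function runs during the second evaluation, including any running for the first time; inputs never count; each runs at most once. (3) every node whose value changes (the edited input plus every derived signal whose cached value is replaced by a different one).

First evaluation (everything demanded from the output):
  node1 = min2(-2, -2) = -2
  node3 = min2(-2, 3) = -2
  node5 = neg(-2) = 2
  node7 = mul(2, -2) = -4
  node9 = mul(-4, -4) = 16
  node10 = min2(-2, 16) = -2
  node11 = min2(-2, 3) = -2
  node12 = absv(-2) = 2

Propagation after the edit:
  node3: runs — input5 3->-7; result -7.
  node5: runs — node3 -2->-7; result 7.
  node7: runs — node5 2->7; result -14.
  node9: runs — node7 -4->-14; node7 -4->-14; result 196.
  node10: runs — node9 16->196; result -2 (same value as before).
  node11: runs — input5 3->-7; result -7.
  node12: runs — node11 -2->-7; result 7.

New value of node12: 7.
Derived signals that run: node3, node5, node7, node9, node10, node11, node12 — 7 in total.
Values that change: input5, node3, node5, node7, node9, node11, node12.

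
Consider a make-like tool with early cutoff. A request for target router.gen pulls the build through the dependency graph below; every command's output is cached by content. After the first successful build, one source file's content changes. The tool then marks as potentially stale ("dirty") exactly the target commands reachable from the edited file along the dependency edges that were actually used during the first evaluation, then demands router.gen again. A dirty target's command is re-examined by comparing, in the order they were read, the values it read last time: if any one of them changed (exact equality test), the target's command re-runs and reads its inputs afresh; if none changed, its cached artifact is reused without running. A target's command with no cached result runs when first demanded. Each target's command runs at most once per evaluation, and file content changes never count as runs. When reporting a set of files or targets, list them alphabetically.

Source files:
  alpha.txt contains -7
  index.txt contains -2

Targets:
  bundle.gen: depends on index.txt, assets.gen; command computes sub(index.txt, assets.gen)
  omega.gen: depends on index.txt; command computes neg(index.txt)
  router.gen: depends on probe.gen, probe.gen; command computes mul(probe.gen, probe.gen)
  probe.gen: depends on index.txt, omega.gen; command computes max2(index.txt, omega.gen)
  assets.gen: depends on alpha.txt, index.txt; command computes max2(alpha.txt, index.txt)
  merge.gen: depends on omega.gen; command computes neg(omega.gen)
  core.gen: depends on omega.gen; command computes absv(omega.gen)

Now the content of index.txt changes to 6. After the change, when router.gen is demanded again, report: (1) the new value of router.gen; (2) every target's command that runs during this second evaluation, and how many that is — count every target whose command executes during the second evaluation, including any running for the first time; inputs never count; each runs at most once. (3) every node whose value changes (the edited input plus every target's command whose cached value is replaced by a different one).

First demand of the output computes:
  omega.gen = neg(-2) = 2
  probe.gen = max2(-2, 2) = 2
  router.gen = mul(2, 2) = 4

After the edit, cleaning proceeds:
  omega.gen: a read changed (index.txt -2->6) — executes, giving -6.
  probe.gen: a read changed (index.txt -2->6; omega.gen 2->-6) — executes, giving 6.
  router.gen: a read changed (probe.gen 2->6; probe.gen 2->6) — executes, giving 36.

Demanding router.gen again yields 36.
3 target commands run: omega.gen, probe.gen, router.gen.
The nodes whose values change: index.txt, omega.gen, probe.gen, router.gen.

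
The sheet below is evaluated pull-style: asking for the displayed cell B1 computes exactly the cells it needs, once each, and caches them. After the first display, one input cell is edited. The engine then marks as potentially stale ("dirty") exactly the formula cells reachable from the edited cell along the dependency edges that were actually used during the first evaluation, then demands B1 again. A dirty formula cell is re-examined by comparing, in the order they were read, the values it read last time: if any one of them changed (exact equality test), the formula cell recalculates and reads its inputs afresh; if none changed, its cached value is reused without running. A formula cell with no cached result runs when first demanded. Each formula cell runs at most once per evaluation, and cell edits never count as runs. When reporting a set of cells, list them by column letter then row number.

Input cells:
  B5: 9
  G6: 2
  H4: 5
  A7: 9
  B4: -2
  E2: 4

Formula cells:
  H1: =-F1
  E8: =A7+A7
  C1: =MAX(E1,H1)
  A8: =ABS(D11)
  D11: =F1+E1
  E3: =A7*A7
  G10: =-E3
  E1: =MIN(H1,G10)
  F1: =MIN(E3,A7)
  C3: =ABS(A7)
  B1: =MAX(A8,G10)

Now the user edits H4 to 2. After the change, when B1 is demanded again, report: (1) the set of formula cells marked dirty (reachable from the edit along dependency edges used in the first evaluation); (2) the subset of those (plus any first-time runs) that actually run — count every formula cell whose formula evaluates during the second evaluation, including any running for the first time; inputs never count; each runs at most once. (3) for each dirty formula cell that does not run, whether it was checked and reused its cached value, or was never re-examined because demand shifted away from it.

The edit dirties: none.
0 formula cells run: none.
No dirty formula cell escaped a run.
Note the shortcut — nothing in the graph depends on H4 at all, so no recomputation happens.

First demand of the output computes:
  E3 = 9 * 9 = 81
  F1 = MIN(81, 9) = 9
  G10 = -(81) = -81
  H1 = -(9) = -9
  E1 = MIN(-9, -81) = -81
  D11 = 9 + -81 = -72
  A8 = ABS(-72) = 72
  B1 = MAX(72, -81) = 72

After the edit, cleaning proceeds:
  no node depends on H4 at all; the second demand re-runs nothing.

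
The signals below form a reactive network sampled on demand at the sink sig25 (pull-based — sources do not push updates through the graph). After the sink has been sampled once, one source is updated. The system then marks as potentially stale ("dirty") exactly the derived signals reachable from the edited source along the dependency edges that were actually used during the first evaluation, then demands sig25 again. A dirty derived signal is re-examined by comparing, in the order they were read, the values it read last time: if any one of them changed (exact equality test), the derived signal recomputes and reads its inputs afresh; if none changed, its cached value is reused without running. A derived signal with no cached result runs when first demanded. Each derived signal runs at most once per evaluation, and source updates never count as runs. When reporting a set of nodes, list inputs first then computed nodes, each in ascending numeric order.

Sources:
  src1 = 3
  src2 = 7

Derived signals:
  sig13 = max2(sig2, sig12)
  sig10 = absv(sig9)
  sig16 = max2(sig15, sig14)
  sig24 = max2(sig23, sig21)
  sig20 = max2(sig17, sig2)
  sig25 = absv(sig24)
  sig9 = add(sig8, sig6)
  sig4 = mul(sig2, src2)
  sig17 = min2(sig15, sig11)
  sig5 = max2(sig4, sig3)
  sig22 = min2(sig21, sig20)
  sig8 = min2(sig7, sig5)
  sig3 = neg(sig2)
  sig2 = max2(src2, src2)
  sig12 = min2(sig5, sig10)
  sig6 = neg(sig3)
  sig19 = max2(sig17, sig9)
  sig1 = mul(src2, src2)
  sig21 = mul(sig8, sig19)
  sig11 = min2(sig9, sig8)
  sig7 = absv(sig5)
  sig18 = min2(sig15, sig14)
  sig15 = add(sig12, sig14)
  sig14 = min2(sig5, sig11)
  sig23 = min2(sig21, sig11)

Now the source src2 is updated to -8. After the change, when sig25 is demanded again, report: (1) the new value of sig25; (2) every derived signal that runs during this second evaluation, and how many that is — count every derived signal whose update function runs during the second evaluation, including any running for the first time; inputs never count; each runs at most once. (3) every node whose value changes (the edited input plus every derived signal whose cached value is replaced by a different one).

sig25 now evaluates to 3584.
Run set: sig2, sig3, sig4, sig5, sig6, sig7, sig8, sig9, sig11, sig12, sig14, sig15, sig17, sig19, sig21, sig23, sig24, sig25 (18 run).
Changed values: src2, sig2, sig3, sig4, sig5, sig6, sig7, sig8, sig11, sig12, sig14, sig15, sig17, sig21, sig23, sig24, sig25.
The important point: at sig10 every value read last time is unchanged, so the dirty flag clears without a run.

Initial pass — values computed on the first demand:
  sig2 = max2(7, 7) = 7
  sig3 = neg(7) = -7
  sig4 = mul(7, 7) = 49
  sig5 = max2(49, -7) = 49
  sig6 = neg(-7) = 7
  sig7 = absv(49) = 49
  sig8 = min2(49, 49) = 49
  sig9 = add(49, 7) = 56
  sig10 = absv(56) = 56
  sig11 = min2(56, 49) = 49
  sig12 = min2(49, 56) = 49
  sig14 = min2(49, 49) = 49
  sig15 = add(49, 49) = 98
  sig17 = min2(98, 49) = 49
  sig19 = max2(49, 56) = 56
  sig21 = mul(49, 56) = 2744
  sig23 = min2(2744, 49) = 49
  sig24 = max2(49, 2744) = 2744
  sig25 = absv(2744) = 2744

Second demand — change propagation:
  sig2: re-runs because src2 7->-8; src2 7->-8; new result -8.
  sig3: re-runs because sig2 7->-8; new result 8.
  sig4: re-runs because sig2 7->-8; src2 7->-8; new result 64.
  sig5: re-runs because sig4 49->64; sig3 -7->8; new result 64.
  sig6: re-runs because sig3 -7->8; new result -8.
  sig7: re-runs because sig5 49->64; new result 64.
  sig8: re-runs because sig7 49->64; sig5 49->64; new result 64.
  sig9: re-runs because sig8 49->64; sig6 7->-8; new result 56 (unchanged).
  sig10: re-examined; everything it read last time is the same (sig9 unchanged) — cache 56 kept, no run.
  sig11: re-runs because sig8 49->64; new result 56.
  sig12: re-runs because sig5 49->64; new result 56.
  sig14: re-runs because sig5 49->64; sig11 49->56; new result 56.
  sig15: re-runs because sig12 49->56; sig14 49->56; new result 112.
  sig17: re-runs because sig15 98->112; sig11 49->56; new result 56.
  sig19: re-runs because sig17 49->56; new result 56 (unchanged).
  sig21: re-runs because sig8 49->64; new result 3584.
  sig23: re-runs because sig21 2744->3584; sig11 49->56; new result 56.
  sig24: re-runs because sig23 49->56; sig21 2744->3584; new result 3584.
  sig25: re-runs because sig24 2744->3584; new result 3584.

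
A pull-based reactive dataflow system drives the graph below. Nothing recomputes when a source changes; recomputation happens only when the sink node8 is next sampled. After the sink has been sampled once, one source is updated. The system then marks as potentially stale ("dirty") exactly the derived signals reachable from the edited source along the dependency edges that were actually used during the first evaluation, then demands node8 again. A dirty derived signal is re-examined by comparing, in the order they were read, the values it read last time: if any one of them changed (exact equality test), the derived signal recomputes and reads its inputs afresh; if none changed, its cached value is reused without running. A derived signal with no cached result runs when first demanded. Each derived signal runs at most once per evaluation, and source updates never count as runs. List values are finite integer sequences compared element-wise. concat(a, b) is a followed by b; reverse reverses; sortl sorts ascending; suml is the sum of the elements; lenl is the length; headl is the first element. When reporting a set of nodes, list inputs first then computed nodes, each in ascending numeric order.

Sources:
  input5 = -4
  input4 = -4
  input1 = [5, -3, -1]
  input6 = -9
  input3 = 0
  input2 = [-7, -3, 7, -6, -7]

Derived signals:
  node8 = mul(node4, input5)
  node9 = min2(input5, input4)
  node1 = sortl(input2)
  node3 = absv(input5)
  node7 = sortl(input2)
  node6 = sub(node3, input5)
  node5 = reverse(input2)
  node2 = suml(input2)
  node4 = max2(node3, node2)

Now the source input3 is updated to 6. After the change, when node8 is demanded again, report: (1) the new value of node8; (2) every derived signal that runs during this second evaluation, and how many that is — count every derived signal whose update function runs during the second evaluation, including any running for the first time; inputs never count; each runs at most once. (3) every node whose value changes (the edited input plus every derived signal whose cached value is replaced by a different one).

New value of node8: -16.
Derived signals that run: none — 0 in total.
Values that change: input3.
Key observation: input3 is never demanded by the output, so the edit triggers no recomputation at all.

First evaluation (everything demanded from the output):
  node2 = suml([-7, -3, 7, -6, -7]) = -16
  node3 = absv(-4) = 4
  node4 = max2(4, -16) = 4
  node8 = mul(4, -4) = -16

Propagation after the edit:
  input3 feeds no computation that the output demands — nothing is marked dirty and nothing runs.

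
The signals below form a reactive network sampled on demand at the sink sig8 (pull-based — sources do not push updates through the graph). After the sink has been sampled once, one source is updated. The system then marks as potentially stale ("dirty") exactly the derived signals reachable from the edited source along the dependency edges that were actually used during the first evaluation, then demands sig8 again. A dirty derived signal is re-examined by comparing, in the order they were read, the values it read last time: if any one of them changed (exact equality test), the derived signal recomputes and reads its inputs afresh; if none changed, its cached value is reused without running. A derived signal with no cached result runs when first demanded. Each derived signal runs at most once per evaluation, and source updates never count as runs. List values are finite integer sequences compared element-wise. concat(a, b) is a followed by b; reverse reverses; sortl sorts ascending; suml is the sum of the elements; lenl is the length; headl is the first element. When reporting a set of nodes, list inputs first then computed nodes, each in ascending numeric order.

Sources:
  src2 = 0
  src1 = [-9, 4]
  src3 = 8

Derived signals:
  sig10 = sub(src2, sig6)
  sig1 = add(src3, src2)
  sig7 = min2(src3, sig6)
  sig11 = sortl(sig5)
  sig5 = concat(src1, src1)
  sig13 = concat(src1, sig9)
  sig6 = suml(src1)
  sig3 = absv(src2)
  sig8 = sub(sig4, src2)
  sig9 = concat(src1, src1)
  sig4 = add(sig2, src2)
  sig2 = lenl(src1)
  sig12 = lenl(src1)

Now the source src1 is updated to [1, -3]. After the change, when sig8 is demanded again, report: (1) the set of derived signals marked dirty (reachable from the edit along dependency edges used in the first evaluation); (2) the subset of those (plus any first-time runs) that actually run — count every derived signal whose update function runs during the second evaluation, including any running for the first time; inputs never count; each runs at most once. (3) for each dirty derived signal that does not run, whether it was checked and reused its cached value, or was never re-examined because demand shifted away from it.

Dirty set: sig2, sig4, sig8.
Run set: sig2 (1 run).
Re-examined without running (cache reused): sig4, sig8.
The important point: sig2 recomputes to an identical value, and the output ends up unchanged.

Initial pass — values computed on the first demand:
  sig2 = lenl([-9, 4]) = 2
  sig4 = add(2, 0) = 2
  sig8 = sub(2, 0) = 2

Second demand — change propagation:
  sig2: re-runs because src1 [-9, 4]->[1, -3]; new result 2 (unchanged).
  sig4: re-examined; everything it read last time is the same (sig2 unchanged, src2 unchanged) — cache 2 kept, no run.
  sig8: re-examined; everything it read last time is the same (sig4 unchanged, src2 unchanged) — cache 2 kept, no run.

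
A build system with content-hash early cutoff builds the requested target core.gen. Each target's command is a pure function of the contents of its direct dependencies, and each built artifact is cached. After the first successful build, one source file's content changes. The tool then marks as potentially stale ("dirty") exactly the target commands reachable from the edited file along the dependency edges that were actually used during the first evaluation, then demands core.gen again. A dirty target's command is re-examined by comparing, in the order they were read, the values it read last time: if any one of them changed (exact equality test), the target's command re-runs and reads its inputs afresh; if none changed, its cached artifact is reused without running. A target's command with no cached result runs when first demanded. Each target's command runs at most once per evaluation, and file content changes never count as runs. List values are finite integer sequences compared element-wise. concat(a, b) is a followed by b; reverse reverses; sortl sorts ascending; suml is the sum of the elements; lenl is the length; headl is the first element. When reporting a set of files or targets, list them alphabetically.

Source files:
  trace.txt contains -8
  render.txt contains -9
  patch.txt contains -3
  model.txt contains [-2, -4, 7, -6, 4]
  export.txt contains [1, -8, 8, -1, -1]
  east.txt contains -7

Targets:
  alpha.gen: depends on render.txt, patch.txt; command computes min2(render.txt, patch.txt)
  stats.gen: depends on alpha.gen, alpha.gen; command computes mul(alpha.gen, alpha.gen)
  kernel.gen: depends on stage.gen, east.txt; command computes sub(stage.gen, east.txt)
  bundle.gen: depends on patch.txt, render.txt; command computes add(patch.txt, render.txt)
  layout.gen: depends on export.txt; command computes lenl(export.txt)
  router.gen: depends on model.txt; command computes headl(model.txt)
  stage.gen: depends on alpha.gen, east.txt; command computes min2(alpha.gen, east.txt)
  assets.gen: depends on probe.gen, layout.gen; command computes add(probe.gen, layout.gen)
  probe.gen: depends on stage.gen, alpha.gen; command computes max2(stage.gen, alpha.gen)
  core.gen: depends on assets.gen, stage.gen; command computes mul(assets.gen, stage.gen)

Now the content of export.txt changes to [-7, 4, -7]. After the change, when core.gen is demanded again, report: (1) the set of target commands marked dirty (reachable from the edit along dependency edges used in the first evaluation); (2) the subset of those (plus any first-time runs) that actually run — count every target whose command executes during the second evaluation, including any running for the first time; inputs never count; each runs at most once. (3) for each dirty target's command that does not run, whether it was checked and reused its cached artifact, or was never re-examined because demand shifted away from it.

Marked dirty: assets.gen, core.gen, layout.gen.
Target commands that run: assets.gen, core.gen, layout.gen — 3 in total.
Every dirty target's command ran.

First evaluation (everything demanded from the output):
  alpha.gen = min2(-9, -3) = -9
  layout.gen = lenl([1, -8, 8, -1, -1]) = 5
  stage.gen = min2(-9, -7) = -9
  probe.gen = max2(-9, -9) = -9
  assets.gen = add(-9, 5) = -4
  core.gen = mul(-4, -9) = 36

Propagation after the edit:
  layout.gen: runs — export.txt [1, -8, 8, -1, -1]->[-7, 4, -7]; result 3.
  assets.gen: runs — layout.gen 5->3; result -6.
  core.gen: runs — assets.gen -4->-6; result 54.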